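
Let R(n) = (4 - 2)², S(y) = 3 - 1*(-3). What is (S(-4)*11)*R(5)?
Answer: 264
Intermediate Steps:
S(y) = 6 (S(y) = 3 + 3 = 6)
R(n) = 4 (R(n) = 2² = 4)
(S(-4)*11)*R(5) = (6*11)*4 = 66*4 = 264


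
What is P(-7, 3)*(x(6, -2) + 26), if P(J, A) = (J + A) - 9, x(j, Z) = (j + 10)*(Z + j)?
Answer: -1170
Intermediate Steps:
x(j, Z) = (10 + j)*(Z + j)
P(J, A) = -9 + A + J (P(J, A) = (A + J) - 9 = -9 + A + J)
P(-7, 3)*(x(6, -2) + 26) = (-9 + 3 - 7)*((6**2 + 10*(-2) + 10*6 - 2*6) + 26) = -13*((36 - 20 + 60 - 12) + 26) = -13*(64 + 26) = -13*90 = -1170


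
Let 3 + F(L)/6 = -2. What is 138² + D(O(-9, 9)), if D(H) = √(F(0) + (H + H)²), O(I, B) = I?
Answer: 19044 + 7*√6 ≈ 19061.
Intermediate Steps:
F(L) = -30 (F(L) = -18 + 6*(-2) = -18 - 12 = -30)
D(H) = √(-30 + 4*H²) (D(H) = √(-30 + (H + H)²) = √(-30 + (2*H)²) = √(-30 + 4*H²))
138² + D(O(-9, 9)) = 138² + √(-30 + 4*(-9)²) = 19044 + √(-30 + 4*81) = 19044 + √(-30 + 324) = 19044 + √294 = 19044 + 7*√6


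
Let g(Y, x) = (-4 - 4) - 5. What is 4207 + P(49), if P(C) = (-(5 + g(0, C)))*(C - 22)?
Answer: 4423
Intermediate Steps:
g(Y, x) = -13 (g(Y, x) = -8 - 5 = -13)
P(C) = -176 + 8*C (P(C) = (-(5 - 13))*(C - 22) = (-1*(-8))*(-22 + C) = 8*(-22 + C) = -176 + 8*C)
4207 + P(49) = 4207 + (-176 + 8*49) = 4207 + (-176 + 392) = 4207 + 216 = 4423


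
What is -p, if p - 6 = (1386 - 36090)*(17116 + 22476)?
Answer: 1374000762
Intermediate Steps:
p = -1374000762 (p = 6 + (1386 - 36090)*(17116 + 22476) = 6 - 34704*39592 = 6 - 1374000768 = -1374000762)
-p = -1*(-1374000762) = 1374000762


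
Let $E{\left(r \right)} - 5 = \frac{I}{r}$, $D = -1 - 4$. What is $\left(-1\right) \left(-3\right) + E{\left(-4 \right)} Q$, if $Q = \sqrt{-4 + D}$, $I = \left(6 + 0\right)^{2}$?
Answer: $3 - 12 i \approx 3.0 - 12.0 i$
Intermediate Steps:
$I = 36$ ($I = 6^{2} = 36$)
$D = -5$
$E{\left(r \right)} = 5 + \frac{36}{r}$
$Q = 3 i$ ($Q = \sqrt{-4 - 5} = \sqrt{-9} = 3 i \approx 3.0 i$)
$\left(-1\right) \left(-3\right) + E{\left(-4 \right)} Q = \left(-1\right) \left(-3\right) + \left(5 + \frac{36}{-4}\right) 3 i = 3 + \left(5 + 36 \left(- \frac{1}{4}\right)\right) 3 i = 3 + \left(5 - 9\right) 3 i = 3 - 4 \cdot 3 i = 3 - 12 i$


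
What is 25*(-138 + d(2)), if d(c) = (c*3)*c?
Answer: -3150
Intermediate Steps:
d(c) = 3*c² (d(c) = (3*c)*c = 3*c²)
25*(-138 + d(2)) = 25*(-138 + 3*2²) = 25*(-138 + 3*4) = 25*(-138 + 12) = 25*(-126) = -3150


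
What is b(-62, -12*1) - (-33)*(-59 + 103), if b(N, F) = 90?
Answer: 1542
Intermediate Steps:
b(-62, -12*1) - (-33)*(-59 + 103) = 90 - (-33)*(-59 + 103) = 90 - (-33)*44 = 90 - 1*(-1452) = 90 + 1452 = 1542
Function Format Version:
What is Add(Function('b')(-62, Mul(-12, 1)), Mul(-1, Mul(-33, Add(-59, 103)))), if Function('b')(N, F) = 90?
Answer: 1542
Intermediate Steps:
Add(Function('b')(-62, Mul(-12, 1)), Mul(-1, Mul(-33, Add(-59, 103)))) = Add(90, Mul(-1, Mul(-33, Add(-59, 103)))) = Add(90, Mul(-1, Mul(-33, 44))) = Add(90, Mul(-1, -1452)) = Add(90, 1452) = 1542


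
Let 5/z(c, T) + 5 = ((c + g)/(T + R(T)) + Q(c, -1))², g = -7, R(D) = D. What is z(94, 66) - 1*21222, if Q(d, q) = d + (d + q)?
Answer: -1446669117238/68168369 ≈ -21222.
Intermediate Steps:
Q(d, q) = q + 2*d
z(c, T) = 5/(-5 + (-1 + 2*c + (-7 + c)/(2*T))²) (z(c, T) = 5/(-5 + ((c - 7)/(T + T) + (-1 + 2*c))²) = 5/(-5 + ((-7 + c)/((2*T)) + (-1 + 2*c))²) = 5/(-5 + ((-7 + c)*(1/(2*T)) + (-1 + 2*c))²) = 5/(-5 + ((-7 + c)/(2*T) + (-1 + 2*c))²) = 5/(-5 + (-1 + 2*c + (-7 + c)/(2*T))²))
z(94, 66) - 1*21222 = -20*66²/(-(-7 + 94 + 2*66*(-1 + 2*94))² + 20*66²) - 1*21222 = -20*4356/(-(-7 + 94 + 2*66*(-1 + 188))² + 20*4356) - 21222 = -20*4356/(-(-7 + 94 + 2*66*187)² + 87120) - 21222 = -20*4356/(-(-7 + 94 + 24684)² + 87120) - 21222 = -20*4356/(-1*24771² + 87120) - 21222 = -20*4356/(-1*613602441 + 87120) - 21222 = -20*4356/(-613602441 + 87120) - 21222 = -20*4356/(-613515321) - 21222 = -20*4356*(-1/613515321) - 21222 = 9680/68168369 - 21222 = -1446669117238/68168369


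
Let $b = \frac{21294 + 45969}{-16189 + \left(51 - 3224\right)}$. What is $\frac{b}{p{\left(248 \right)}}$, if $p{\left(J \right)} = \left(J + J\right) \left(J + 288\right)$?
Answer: $- \frac{3203}{245119232} \approx -1.3067 \cdot 10^{-5}$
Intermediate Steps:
$p{\left(J \right)} = 2 J \left(288 + J\right)$
$b = - \frac{3203}{922}$ ($b = \frac{67263}{-16189 + \left(51 - 3224\right)} = \frac{67263}{-16189 - 3173} = \frac{67263}{-19362} = 67263 \left(- \frac{1}{19362}\right) = - \frac{3203}{922} \approx -3.474$)
$\frac{b}{p{\left(248 \right)}} = - \frac{3203}{922 \cdot 2 \cdot 248 \left(288 + 248\right)} = - \frac{3203}{922 \cdot 2 \cdot 248 \cdot 536} = - \frac{3203}{922 \cdot 265856} = \left(- \frac{3203}{922}\right) \frac{1}{265856} = - \frac{3203}{245119232}$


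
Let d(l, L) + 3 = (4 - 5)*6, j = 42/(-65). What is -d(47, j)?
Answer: 9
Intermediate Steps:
j = -42/65 (j = 42*(-1/65) = -42/65 ≈ -0.64615)
d(l, L) = -9 (d(l, L) = -3 + (4 - 5)*6 = -3 - 1*6 = -3 - 6 = -9)
-d(47, j) = -1*(-9) = 9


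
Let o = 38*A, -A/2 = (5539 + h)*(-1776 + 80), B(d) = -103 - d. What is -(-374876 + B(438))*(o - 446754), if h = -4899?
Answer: 30801720718062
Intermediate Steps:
A = 2170880 (A = -2*(5539 - 4899)*(-1776 + 80) = -1280*(-1696) = -2*(-1085440) = 2170880)
o = 82493440 (o = 38*2170880 = 82493440)
-(-374876 + B(438))*(o - 446754) = -(-374876 + (-103 - 1*438))*(82493440 - 446754) = -(-374876 + (-103 - 438))*82046686 = -(-374876 - 541)*82046686 = -(-375417)*82046686 = -1*(-30801720718062) = 30801720718062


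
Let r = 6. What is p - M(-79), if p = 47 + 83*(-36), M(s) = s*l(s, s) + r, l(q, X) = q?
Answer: -9188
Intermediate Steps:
M(s) = 6 + s² (M(s) = s*s + 6 = s² + 6 = 6 + s²)
p = -2941 (p = 47 - 2988 = -2941)
p - M(-79) = -2941 - (6 + (-79)²) = -2941 - (6 + 6241) = -2941 - 1*6247 = -2941 - 6247 = -9188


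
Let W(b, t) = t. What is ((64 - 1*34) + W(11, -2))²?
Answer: 784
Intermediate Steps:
((64 - 1*34) + W(11, -2))² = ((64 - 1*34) - 2)² = ((64 - 34) - 2)² = (30 - 2)² = 28² = 784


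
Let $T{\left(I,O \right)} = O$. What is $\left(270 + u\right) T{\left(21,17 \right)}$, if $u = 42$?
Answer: $5304$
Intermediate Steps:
$\left(270 + u\right) T{\left(21,17 \right)} = \left(270 + 42\right) 17 = 312 \cdot 17 = 5304$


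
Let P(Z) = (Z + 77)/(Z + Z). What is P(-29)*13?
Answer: -312/29 ≈ -10.759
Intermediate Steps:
P(Z) = (77 + Z)/(2*Z) (P(Z) = (77 + Z)/((2*Z)) = (77 + Z)*(1/(2*Z)) = (77 + Z)/(2*Z))
P(-29)*13 = ((½)*(77 - 29)/(-29))*13 = ((½)*(-1/29)*48)*13 = -24/29*13 = -312/29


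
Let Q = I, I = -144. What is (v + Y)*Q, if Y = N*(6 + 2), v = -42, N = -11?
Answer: 18720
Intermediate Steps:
Q = -144
Y = -88 (Y = -11*(6 + 2) = -11*8 = -88)
(v + Y)*Q = (-42 - 88)*(-144) = -130*(-144) = 18720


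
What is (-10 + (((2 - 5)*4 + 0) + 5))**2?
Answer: 289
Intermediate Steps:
(-10 + (((2 - 5)*4 + 0) + 5))**2 = (-10 + ((-3*4 + 0) + 5))**2 = (-10 + ((-12 + 0) + 5))**2 = (-10 + (-12 + 5))**2 = (-10 - 7)**2 = (-17)**2 = 289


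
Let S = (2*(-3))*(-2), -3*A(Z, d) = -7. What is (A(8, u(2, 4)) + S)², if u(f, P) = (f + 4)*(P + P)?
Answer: 1849/9 ≈ 205.44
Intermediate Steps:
u(f, P) = 2*P*(4 + f) (u(f, P) = (4 + f)*(2*P) = 2*P*(4 + f))
A(Z, d) = 7/3 (A(Z, d) = -⅓*(-7) = 7/3)
S = 12 (S = -6*(-2) = 12)
(A(8, u(2, 4)) + S)² = (7/3 + 12)² = (43/3)² = 1849/9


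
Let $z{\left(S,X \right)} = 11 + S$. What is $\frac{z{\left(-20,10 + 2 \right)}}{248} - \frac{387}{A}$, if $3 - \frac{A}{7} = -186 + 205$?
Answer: $\frac{11871}{3472} \approx 3.4191$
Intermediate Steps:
$A = -112$ ($A = 21 - 7 \left(-186 + 205\right) = 21 - 133 = -112$)
$\frac{z{\left(-20,10 + 2 \right)}}{248} - \frac{387}{A} = \frac{11 - 20}{248} - \frac{387}{-112} = \left(-9\right) \frac{1}{248} - - \frac{387}{112} = - \frac{9}{248} + \frac{387}{112} = \frac{11871}{3472}$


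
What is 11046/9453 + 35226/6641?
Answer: 135449288/20925791 ≈ 6.4728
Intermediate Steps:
11046/9453 + 35226/6641 = 11046*(1/9453) + 35226*(1/6641) = 3682/3151 + 35226/6641 = 135449288/20925791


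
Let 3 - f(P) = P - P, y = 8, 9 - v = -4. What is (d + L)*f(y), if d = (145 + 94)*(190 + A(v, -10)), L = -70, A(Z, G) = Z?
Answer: 145341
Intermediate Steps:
v = 13 (v = 9 - 1*(-4) = 9 + 4 = 13)
f(P) = 3 (f(P) = 3 - (P - P) = 3 - 1*0 = 3 + 0 = 3)
d = 48517 (d = (145 + 94)*(190 + 13) = 239*203 = 48517)
(d + L)*f(y) = (48517 - 70)*3 = 48447*3 = 145341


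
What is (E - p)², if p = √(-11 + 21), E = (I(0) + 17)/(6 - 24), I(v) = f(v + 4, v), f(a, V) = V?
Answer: 3529/324 + 17*√10/9 ≈ 16.865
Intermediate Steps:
I(v) = v
E = -17/18 (E = (0 + 17)/(6 - 24) = 17/(-18) = 17*(-1/18) = -17/18 ≈ -0.94444)
p = √10 ≈ 3.1623
(E - p)² = (-17/18 - √10)²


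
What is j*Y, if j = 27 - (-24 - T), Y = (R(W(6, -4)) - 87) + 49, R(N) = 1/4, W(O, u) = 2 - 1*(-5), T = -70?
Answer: 2869/4 ≈ 717.25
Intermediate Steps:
W(O, u) = 7 (W(O, u) = 2 + 5 = 7)
R(N) = ¼
Y = -151/4 (Y = (¼ - 87) + 49 = -347/4 + 49 = -151/4 ≈ -37.750)
j = -19 (j = 27 - (-24 - 1*(-70)) = 27 - (-24 + 70) = 27 - 1*46 = 27 - 46 = -19)
j*Y = -19*(-151/4) = 2869/4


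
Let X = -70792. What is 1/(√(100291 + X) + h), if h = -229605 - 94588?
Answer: -324193/105101071750 - √29499/105101071750 ≈ -3.0862e-6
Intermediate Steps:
h = -324193
1/(√(100291 + X) + h) = 1/(√(100291 - 70792) - 324193) = 1/(√29499 - 324193) = 1/(-324193 + √29499)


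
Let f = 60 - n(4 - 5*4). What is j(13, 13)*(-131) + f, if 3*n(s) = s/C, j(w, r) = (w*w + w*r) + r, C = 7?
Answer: -964325/21 ≈ -45920.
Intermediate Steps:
j(w, r) = r + w² + r*w (j(w, r) = (w² + r*w) + r = r + w² + r*w)
n(s) = s/21 (n(s) = (s/7)/3 = s/21)
f = 1276/21 (f = 60 - (4 - 5*4)/21 = 60 - (4 - 20)/21 = 60 - (-16)/21 = 60 - 1*(-16/21) = 60 + 16/21 = 1276/21 ≈ 60.762)
j(13, 13)*(-131) + f = (13 + 13² + 13*13)*(-131) + 1276/21 = (13 + 169 + 169)*(-131) + 1276/21 = 351*(-131) + 1276/21 = -45981 + 1276/21 = -964325/21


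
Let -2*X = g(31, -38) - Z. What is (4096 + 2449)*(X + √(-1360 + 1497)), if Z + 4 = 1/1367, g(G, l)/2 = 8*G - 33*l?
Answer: -26912614575/2734 + 6545*√137 ≈ -9.7671e+6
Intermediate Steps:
g(G, l) = -66*l + 16*G (g(G, l) = 2*(8*G - 33*l) = 2*(-33*l + 8*G) = -66*l + 16*G)
Z = -5467/1367 (Z = -4 + 1/1367 = -5467/1367 ≈ -3.9993)
X = -4111935/2734 (X = -((-66*(-38) + 16*31) - 1*(-5467/1367))/2 = -((2508 + 496) + 5467/1367)/2 = -(3004 + 5467/1367)/2 = -½*4111935/1367 = -4111935/2734 ≈ -1504.0)
(4096 + 2449)*(X + √(-1360 + 1497)) = (4096 + 2449)*(-4111935/2734 + √(-1360 + 1497)) = 6545*(-4111935/2734 + √137) = -26912614575/2734 + 6545*√137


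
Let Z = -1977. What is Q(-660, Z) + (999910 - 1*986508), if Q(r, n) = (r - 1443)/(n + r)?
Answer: 11781059/879 ≈ 13403.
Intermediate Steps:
Q(r, n) = (-1443 + r)/(n + r)
Q(-660, Z) + (999910 - 1*986508) = (-1443 - 660)/(-1977 - 660) + (999910 - 1*986508) = -2103/(-2637) + (999910 - 986508) = -1/2637*(-2103) + 13402 = 701/879 + 13402 = 11781059/879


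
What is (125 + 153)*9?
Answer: 2502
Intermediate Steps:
(125 + 153)*9 = 278*9 = 2502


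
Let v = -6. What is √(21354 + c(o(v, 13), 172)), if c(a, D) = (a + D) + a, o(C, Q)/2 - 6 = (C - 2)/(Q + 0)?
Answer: √3641534/13 ≈ 146.79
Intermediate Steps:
o(C, Q) = 12 + 2*(-2 + C)/Q (o(C, Q) = 12 + 2*((C - 2)/(Q + 0)) = 12 + 2*((-2 + C)/Q) = 12 + 2*(-2 + C)/Q)
c(a, D) = D + 2*a (c(a, D) = (D + a) + a = D + 2*a)
√(21354 + c(o(v, 13), 172)) = √(21354 + (172 + 2*(2*(-2 - 6 + 6*13)/13))) = √(21354 + (172 + 2*(2*(1/13)*(-2 - 6 + 78)))) = √(21354 + (172 + 2*(2*(1/13)*70))) = √(21354 + (172 + 2*(140/13))) = √(21354 + (172 + 280/13)) = √(21354 + 2516/13) = √(280118/13) = √3641534/13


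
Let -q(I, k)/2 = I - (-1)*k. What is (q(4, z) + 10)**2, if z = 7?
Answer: 144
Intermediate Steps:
q(I, k) = -2*I - 2*k (q(I, k) = -2*(I - (-1)*k) = -2*(I + k) = -2*I - 2*k)
(q(4, z) + 10)**2 = ((-2*4 - 2*7) + 10)**2 = ((-8 - 14) + 10)**2 = (-22 + 10)**2 = (-12)**2 = 144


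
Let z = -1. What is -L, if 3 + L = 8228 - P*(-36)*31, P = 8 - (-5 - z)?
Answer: -21617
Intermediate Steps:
P = 12 (P = 8 - (-5 - 1*(-1)) = 8 - (-5 + 1) = 8 - 1*(-4) = 8 + 4 = 12)
L = 21617 (L = -3 + (8228 - 12*(-36)*31) = -3 + (8228 - (-432)*31) = -3 + (8228 - 1*(-13392)) = -3 + (8228 + 13392) = -3 + 21620 = 21617)
-L = -1*21617 = -21617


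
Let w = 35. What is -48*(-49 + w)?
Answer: 672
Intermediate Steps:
-48*(-49 + w) = -48*(-49 + 35) = -48*(-14) = 672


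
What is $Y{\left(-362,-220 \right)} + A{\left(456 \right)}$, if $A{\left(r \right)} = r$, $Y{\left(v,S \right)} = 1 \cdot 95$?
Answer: $551$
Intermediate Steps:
$Y{\left(v,S \right)} = 95$
$Y{\left(-362,-220 \right)} + A{\left(456 \right)} = 95 + 456 = 551$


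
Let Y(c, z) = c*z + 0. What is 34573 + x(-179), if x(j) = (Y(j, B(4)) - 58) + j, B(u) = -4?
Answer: 35052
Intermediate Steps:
Y(c, z) = c*z
x(j) = -58 - 3*j (x(j) = (j*(-4) - 58) + j = (-4*j - 58) + j = (-58 - 4*j) + j = -58 - 3*j)
34573 + x(-179) = 34573 + (-58 - 3*(-179)) = 34573 + (-58 + 537) = 34573 + 479 = 35052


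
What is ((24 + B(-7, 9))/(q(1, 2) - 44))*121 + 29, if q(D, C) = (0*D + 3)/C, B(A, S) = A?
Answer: -97/5 ≈ -19.400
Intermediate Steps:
q(D, C) = 3/C (q(D, C) = (0 + 3)/C = 3/C)
((24 + B(-7, 9))/(q(1, 2) - 44))*121 + 29 = ((24 - 7)/(3/2 - 44))*121 + 29 = (17/(3*(1/2) - 44))*121 + 29 = (17/(3/2 - 44))*121 + 29 = (17/(-85/2))*121 + 29 = (17*(-2/85))*121 + 29 = -2/5*121 + 29 = -242/5 + 29 = -97/5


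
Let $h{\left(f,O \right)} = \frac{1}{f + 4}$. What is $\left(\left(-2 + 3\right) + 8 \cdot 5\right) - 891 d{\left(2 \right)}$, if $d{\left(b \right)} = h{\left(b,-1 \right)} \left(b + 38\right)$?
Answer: $-5899$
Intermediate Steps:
$h{\left(f,O \right)} = \frac{1}{4 + f}$
$d{\left(b \right)} = \frac{38 + b}{4 + b}$ ($d{\left(b \right)} = \frac{b + 38}{4 + b} = \frac{38 + b}{4 + b}$)
$\left(\left(-2 + 3\right) + 8 \cdot 5\right) - 891 d{\left(2 \right)} = \left(\left(-2 + 3\right) + 8 \cdot 5\right) - 891 \frac{38 + 2}{4 + 2} = \left(1 + 40\right) - 891 \cdot \frac{1}{6} \cdot 40 = 41 - 891 \cdot \frac{1}{6} \cdot 40 = 41 - 5940 = -5899$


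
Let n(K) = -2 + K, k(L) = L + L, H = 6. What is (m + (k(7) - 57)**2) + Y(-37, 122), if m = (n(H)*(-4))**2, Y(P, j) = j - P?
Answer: 2264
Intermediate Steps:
k(L) = 2*L
m = 256 (m = ((-2 + 6)*(-4))**2 = (4*(-4))**2 = (-16)**2 = 256)
(m + (k(7) - 57)**2) + Y(-37, 122) = (256 + (2*7 - 57)**2) + (122 - 1*(-37)) = (256 + (14 - 57)**2) + (122 + 37) = (256 + (-43)**2) + 159 = (256 + 1849) + 159 = 2105 + 159 = 2264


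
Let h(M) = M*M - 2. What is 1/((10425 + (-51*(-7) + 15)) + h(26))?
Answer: 1/11471 ≈ 8.7176e-5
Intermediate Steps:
h(M) = -2 + M² (h(M) = M² - 2 = -2 + M²)
1/((10425 + (-51*(-7) + 15)) + h(26)) = 1/((10425 + (-51*(-7) + 15)) + (-2 + 26²)) = 1/((10425 + (357 + 15)) + (-2 + 676)) = 1/((10425 + 372) + 674) = 1/(10797 + 674) = 1/11471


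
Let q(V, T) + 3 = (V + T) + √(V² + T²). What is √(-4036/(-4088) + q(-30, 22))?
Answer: √(-10458126 + 2088968*√346)/1022 ≈ 5.2143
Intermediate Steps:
q(V, T) = -3 + T + V + √(T² + V²) (q(V, T) = -3 + ((V + T) + √(V² + T²)) = -3 + ((T + V) + √(T² + V²)) = -3 + (T + V + √(T² + V²)) = -3 + T + V + √(T² + V²))
√(-4036/(-4088) + q(-30, 22)) = √(-4036/(-4088) + (-3 + 22 - 30 + √(22² + (-30)²))) = √(-4036*(-1/4088) + (-3 + 22 - 30 + √(484 + 900))) = √(1009/1022 + (-3 + 22 - 30 + √1384)) = √(1009/1022 + (-3 + 22 - 30 + 2*√346)) = √(1009/1022 + (-11 + 2*√346)) = √(-10233/1022 + 2*√346)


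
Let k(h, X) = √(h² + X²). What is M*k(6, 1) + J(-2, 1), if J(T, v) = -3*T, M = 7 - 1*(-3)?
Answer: 6 + 10*√37 ≈ 66.828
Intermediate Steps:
M = 10 (M = 7 + 3 = 10)
k(h, X) = √(X² + h²)
M*k(6, 1) + J(-2, 1) = 10*√(1² + 6²) - 3*(-2) = 10*√(1 + 36) + 6 = 10*√37 + 6 = 6 + 10*√37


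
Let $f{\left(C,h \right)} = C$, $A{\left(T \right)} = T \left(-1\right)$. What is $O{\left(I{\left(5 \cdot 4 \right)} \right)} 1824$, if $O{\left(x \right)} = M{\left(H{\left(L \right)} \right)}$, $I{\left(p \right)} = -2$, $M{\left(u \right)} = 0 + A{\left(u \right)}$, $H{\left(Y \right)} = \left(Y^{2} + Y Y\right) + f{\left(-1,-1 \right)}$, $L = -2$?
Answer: $-12768$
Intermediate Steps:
$A{\left(T \right)} = - T$
$H{\left(Y \right)} = -1 + 2 Y^{2}$ ($H{\left(Y \right)} = \left(Y^{2} + Y Y\right) - 1 = \left(Y^{2} + Y^{2}\right) - 1 = 2 Y^{2} - 1 = -1 + 2 Y^{2}$)
$M{\left(u \right)} = - u$ ($M{\left(u \right)} = 0 - u = - u$)
$O{\left(x \right)} = -7$ ($O{\left(x \right)} = - (-1 + 2 \left(-2\right)^{2}) = - (-1 + 2 \cdot 4) = - (-1 + 8) = \left(-1\right) 7 = -7$)
$O{\left(I{\left(5 \cdot 4 \right)} \right)} 1824 = \left(-7\right) 1824 = -12768$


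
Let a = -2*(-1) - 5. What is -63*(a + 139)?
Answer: -8568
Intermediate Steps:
a = -3 (a = 2 - 5 = -3)
-63*(a + 139) = -63*(-3 + 139) = -63*136 = -8568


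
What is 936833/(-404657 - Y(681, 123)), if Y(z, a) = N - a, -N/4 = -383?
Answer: -936833/406066 ≈ -2.3071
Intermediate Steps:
N = 1532 (N = -4*(-383) = 1532)
Y(z, a) = 1532 - a
936833/(-404657 - Y(681, 123)) = 936833/(-404657 - (1532 - 1*123)) = 936833/(-404657 - (1532 - 123)) = 936833/(-404657 - 1*1409) = 936833/(-404657 - 1409) = 936833/(-406066) = 936833*(-1/406066) = -936833/406066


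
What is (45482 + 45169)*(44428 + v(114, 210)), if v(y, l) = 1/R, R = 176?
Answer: 64439090289/16 ≈ 4.0274e+9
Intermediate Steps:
v(y, l) = 1/176
(45482 + 45169)*(44428 + v(114, 210)) = (45482 + 45169)*(44428 + 1/176) = 90651*(7819329/176) = 64439090289/16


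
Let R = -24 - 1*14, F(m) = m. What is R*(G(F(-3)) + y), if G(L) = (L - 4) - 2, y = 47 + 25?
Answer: -2394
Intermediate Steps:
R = -38 (R = -24 - 14 = -38)
y = 72
G(L) = -6 + L (G(L) = (-4 + L) - 2 = -6 + L)
R*(G(F(-3)) + y) = -38*((-6 - 3) + 72) = -38*(-9 + 72) = -38*63 = -2394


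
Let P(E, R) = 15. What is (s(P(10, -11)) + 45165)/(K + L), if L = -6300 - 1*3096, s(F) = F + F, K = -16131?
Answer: -15065/8509 ≈ -1.7705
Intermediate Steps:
s(F) = 2*F
L = -9396 (L = -6300 - 3096 = -9396)
(s(P(10, -11)) + 45165)/(K + L) = (2*15 + 45165)/(-16131 - 9396) = (30 + 45165)/(-25527) = 45195*(-1/25527) = -15065/8509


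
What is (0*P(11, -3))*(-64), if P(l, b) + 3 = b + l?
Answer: 0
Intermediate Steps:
P(l, b) = -3 + b + l (P(l, b) = -3 + (b + l) = -3 + b + l)
(0*P(11, -3))*(-64) = (0*(-3 - 3 + 11))*(-64) = (0*5)*(-64) = 0*(-64) = 0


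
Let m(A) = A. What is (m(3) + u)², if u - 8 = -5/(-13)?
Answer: 21904/169 ≈ 129.61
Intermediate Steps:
u = 109/13 (u = 8 - 5/(-13) = 8 - 5*(-1/13) = 8 + 5/13 = 109/13 ≈ 8.3846)
(m(3) + u)² = (3 + 109/13)² = (148/13)² = 21904/169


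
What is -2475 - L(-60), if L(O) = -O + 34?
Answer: -2569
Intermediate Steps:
L(O) = 34 - O
-2475 - L(-60) = -2475 - (34 - 1*(-60)) = -2475 - (34 + 60) = -2475 - 1*94 = -2475 - 94 = -2569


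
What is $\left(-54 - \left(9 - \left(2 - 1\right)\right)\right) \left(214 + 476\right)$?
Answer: $-42780$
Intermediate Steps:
$\left(-54 - \left(9 - \left(2 - 1\right)\right)\right) \left(214 + 476\right) = \left(-54 + \left(1 \cdot 1 - 9\right)\right) 690 = \left(-54 + \left(1 - 9\right)\right) 690 = \left(-54 - 8\right) 690 = \left(-62\right) 690 = -42780$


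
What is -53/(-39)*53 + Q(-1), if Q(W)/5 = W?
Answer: 2614/39 ≈ 67.026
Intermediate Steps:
Q(W) = 5*W
-53/(-39)*53 + Q(-1) = -53/(-39)*53 + 5*(-1) = -53*(-1/39)*53 - 5 = (53/39)*53 - 5 = 2809/39 - 5 = 2614/39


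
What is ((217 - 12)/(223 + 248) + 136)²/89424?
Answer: 4129476121/19837909584 ≈ 0.20816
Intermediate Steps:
((217 - 12)/(223 + 248) + 136)²/89424 = (205/471 + 136)²*(1/89424) = (64261/471)²*(1/89424) = (4129476121/221841)*(1/89424) = 4129476121/19837909584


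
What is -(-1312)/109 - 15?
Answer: -323/109 ≈ -2.9633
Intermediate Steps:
-(-1312)/109 - 15 = -41*(-32/109) - 15 = 1312/109 - 15 = -323/109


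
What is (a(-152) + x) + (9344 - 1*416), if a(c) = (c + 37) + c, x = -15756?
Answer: -7095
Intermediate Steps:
a(c) = 37 + 2*c (a(c) = (37 + c) + c = 37 + 2*c)
(a(-152) + x) + (9344 - 1*416) = ((37 + 2*(-152)) - 15756) + (9344 - 1*416) = ((37 - 304) - 15756) + (9344 - 416) = (-267 - 15756) + 8928 = -16023 + 8928 = -7095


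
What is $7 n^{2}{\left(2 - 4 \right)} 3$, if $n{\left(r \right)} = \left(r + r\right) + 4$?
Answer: $0$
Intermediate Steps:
$n{\left(r \right)} = 4 + 2 r$ ($n{\left(r \right)} = 2 r + 4 = 4 + 2 r$)
$7 n^{2}{\left(2 - 4 \right)} 3 = 7 \left(4 + 2 \left(2 - 4\right)\right)^{2} \cdot 3 = 7 \left(4 + 2 \left(-2\right)\right)^{2} \cdot 3 = 7 \left(4 - 4\right)^{2} \cdot 3 = 7 \cdot 0^{2} \cdot 3 = 7 \cdot 0 \cdot 3 = 0 \cdot 3 = 0$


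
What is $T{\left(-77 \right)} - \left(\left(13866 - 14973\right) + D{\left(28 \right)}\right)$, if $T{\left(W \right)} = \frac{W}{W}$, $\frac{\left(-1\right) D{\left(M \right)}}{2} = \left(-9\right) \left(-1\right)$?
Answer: $1126$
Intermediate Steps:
$D{\left(M \right)} = -18$ ($D{\left(M \right)} = - 2 \left(\left(-9\right) \left(-1\right)\right) = \left(-2\right) 9 = -18$)
$T{\left(W \right)} = 1$
$T{\left(-77 \right)} - \left(\left(13866 - 14973\right) + D{\left(28 \right)}\right) = 1 - \left(\left(13866 - 14973\right) - 18\right) = 1 - \left(-1107 - 18\right) = 1 - -1125 = 1 + 1125 = 1126$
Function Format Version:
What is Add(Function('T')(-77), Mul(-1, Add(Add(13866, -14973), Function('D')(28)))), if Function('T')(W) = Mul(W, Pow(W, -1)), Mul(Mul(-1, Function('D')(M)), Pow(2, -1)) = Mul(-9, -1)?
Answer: 1126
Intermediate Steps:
Function('D')(M) = -18 (Function('D')(M) = Mul(-2, Mul(-9, -1)) = Mul(-2, 9) = -18)
Function('T')(W) = 1
Add(Function('T')(-77), Mul(-1, Add(Add(13866, -14973), Function('D')(28)))) = Add(1, Mul(-1, Add(Add(13866, -14973), -18))) = Add(1, Mul(-1, Add(-1107, -18))) = Add(1, Mul(-1, -1125)) = Add(1, 1125) = 1126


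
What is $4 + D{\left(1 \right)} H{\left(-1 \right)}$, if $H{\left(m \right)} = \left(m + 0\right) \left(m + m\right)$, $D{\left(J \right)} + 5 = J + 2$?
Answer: $0$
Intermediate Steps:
$D{\left(J \right)} = -3 + J$ ($D{\left(J \right)} = -5 + \left(J + 2\right) = -5 + \left(2 + J\right) = -3 + J$)
$H{\left(m \right)} = 2 m^{2}$ ($H{\left(m \right)} = m 2 m = 2 m^{2}$)
$4 + D{\left(1 \right)} H{\left(-1 \right)} = 4 + \left(-3 + 1\right) 2 \left(-1\right)^{2} = 4 - 2 \cdot 2 \cdot 1 = 4 - 4 = 0$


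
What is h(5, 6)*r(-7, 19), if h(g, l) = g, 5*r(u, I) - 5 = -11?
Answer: -6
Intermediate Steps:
r(u, I) = -6/5 (r(u, I) = 1 + (⅕)*(-11) = 1 - 11/5 = -6/5)
h(5, 6)*r(-7, 19) = 5*(-6/5) = -6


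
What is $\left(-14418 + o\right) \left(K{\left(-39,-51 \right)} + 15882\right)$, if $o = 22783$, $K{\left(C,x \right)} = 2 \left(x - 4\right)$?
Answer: $131932780$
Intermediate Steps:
$K{\left(C,x \right)} = -8 + 2 x$ ($K{\left(C,x \right)} = 2 \left(-4 + x\right) = -8 + 2 x$)
$\left(-14418 + o\right) \left(K{\left(-39,-51 \right)} + 15882\right) = \left(-14418 + 22783\right) \left(\left(-8 + 2 \left(-51\right)\right) + 15882\right) = 8365 \left(\left(-8 - 102\right) + 15882\right) = 8365 \left(-110 + 15882\right) = 8365 \cdot 15772 = 131932780$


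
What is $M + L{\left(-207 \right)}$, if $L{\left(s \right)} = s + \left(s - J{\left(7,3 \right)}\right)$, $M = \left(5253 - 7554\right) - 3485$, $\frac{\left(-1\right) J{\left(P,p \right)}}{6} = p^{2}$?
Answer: $-6146$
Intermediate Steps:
$J{\left(P,p \right)} = - 6 p^{2}$
$M = -5786$ ($M = -2301 - 3485 = -5786$)
$L{\left(s \right)} = 54 + 2 s$ ($L{\left(s \right)} = s + \left(s - - 6 \cdot 3^{2}\right) = s + \left(s - \left(-6\right) 9\right) = s + \left(s - -54\right) = s + \left(s + 54\right) = s + \left(54 + s\right) = 54 + 2 s$)
$M + L{\left(-207 \right)} = -5786 + \left(54 + 2 \left(-207\right)\right) = -5786 + \left(54 - 414\right) = -5786 - 360 = -6146$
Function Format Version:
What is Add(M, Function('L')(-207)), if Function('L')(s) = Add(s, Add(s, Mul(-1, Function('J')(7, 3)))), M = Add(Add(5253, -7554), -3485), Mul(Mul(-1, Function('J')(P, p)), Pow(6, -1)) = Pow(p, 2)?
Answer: -6146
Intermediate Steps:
Function('J')(P, p) = Mul(-6, Pow(p, 2))
M = -5786 (M = Add(-2301, -3485) = -5786)
Function('L')(s) = Add(54, Mul(2, s)) (Function('L')(s) = Add(s, Add(s, Mul(-1, Mul(-6, Pow(3, 2))))) = Add(s, Add(s, Mul(-1, Mul(-6, 9)))) = Add(s, Add(s, Mul(-1, -54))) = Add(s, Add(s, 54)) = Add(s, Add(54, s)) = Add(54, Mul(2, s)))
Add(M, Function('L')(-207)) = Add(-5786, Add(54, Mul(2, -207))) = Add(-5786, Add(54, -414)) = Add(-5786, -360) = -6146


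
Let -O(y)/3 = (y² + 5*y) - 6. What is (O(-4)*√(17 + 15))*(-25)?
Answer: -3000*√2 ≈ -4242.6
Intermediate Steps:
O(y) = 18 - 15*y - 3*y² (O(y) = -3*((y² + 5*y) - 6) = -3*(-6 + y² + 5*y) = 18 - 15*y - 3*y²)
(O(-4)*√(17 + 15))*(-25) = ((18 - 15*(-4) - 3*(-4)²)*√(17 + 15))*(-25) = ((18 + 60 - 3*16)*√32)*(-25) = ((18 + 60 - 48)*(4*√2))*(-25) = (30*(4*√2))*(-25) = (120*√2)*(-25) = -3000*√2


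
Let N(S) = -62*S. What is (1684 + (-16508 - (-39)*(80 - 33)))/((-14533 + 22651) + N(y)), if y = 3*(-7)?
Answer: -12991/9420 ≈ -1.3791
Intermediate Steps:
y = -21
(1684 + (-16508 - (-39)*(80 - 33)))/((-14533 + 22651) + N(y)) = (1684 + (-16508 - (-39)*(80 - 33)))/((-14533 + 22651) - 62*(-21)) = (1684 + (-16508 - (-39)*47))/(8118 + 1302) = (1684 + (-16508 - 1*(-1833)))/9420 = (1684 + (-16508 + 1833))*(1/9420) = (1684 - 14675)*(1/9420) = -12991*1/9420 = -12991/9420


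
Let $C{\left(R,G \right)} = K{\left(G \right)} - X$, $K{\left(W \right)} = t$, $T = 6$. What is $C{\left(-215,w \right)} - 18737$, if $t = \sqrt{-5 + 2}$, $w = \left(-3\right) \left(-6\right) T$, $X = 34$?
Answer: $-18771 + i \sqrt{3} \approx -18771.0 + 1.732 i$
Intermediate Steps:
$w = 108$ ($w = \left(-3\right) \left(-6\right) 6 = 18 \cdot 6 = 108$)
$t = i \sqrt{3}$ ($t = \sqrt{-3} = i \sqrt{3} \approx 1.732 i$)
$K{\left(W \right)} = i \sqrt{3}$
$C{\left(R,G \right)} = -34 + i \sqrt{3}$ ($C{\left(R,G \right)} = i \sqrt{3} - 34 = -34 + i \sqrt{3}$)
$C{\left(-215,w \right)} - 18737 = \left(-34 + i \sqrt{3}\right) - 18737 = -18771 + i \sqrt{3}$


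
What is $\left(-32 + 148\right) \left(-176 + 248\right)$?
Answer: $8352$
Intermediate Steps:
$\left(-32 + 148\right) \left(-176 + 248\right) = 116 \cdot 72 = 8352$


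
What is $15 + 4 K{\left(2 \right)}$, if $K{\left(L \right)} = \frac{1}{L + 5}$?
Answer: $\frac{109}{7} \approx 15.571$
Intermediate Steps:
$K{\left(L \right)} = \frac{1}{5 + L}$
$15 + 4 K{\left(2 \right)} = 15 + \frac{4}{5 + 2} = 15 + \frac{4}{7} = \frac{109}{7}$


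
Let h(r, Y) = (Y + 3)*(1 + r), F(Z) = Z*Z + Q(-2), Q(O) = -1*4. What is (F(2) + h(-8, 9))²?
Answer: 7056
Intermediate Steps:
Q(O) = -4
F(Z) = -4 + Z² (F(Z) = Z*Z - 4 = Z² - 4 = -4 + Z²)
h(r, Y) = (1 + r)*(3 + Y) (h(r, Y) = (3 + Y)*(1 + r) = (1 + r)*(3 + Y))
(F(2) + h(-8, 9))² = ((-4 + 2²) + (3 + 9 + 3*(-8) + 9*(-8)))² = ((-4 + 4) + (3 + 9 - 24 - 72))² = (0 - 84)² = (-84)² = 7056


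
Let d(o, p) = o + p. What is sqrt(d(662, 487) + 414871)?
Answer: 2*sqrt(104005) ≈ 645.00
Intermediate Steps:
sqrt(d(662, 487) + 414871) = sqrt((662 + 487) + 414871) = sqrt(1149 + 414871) = sqrt(416020) = 2*sqrt(104005)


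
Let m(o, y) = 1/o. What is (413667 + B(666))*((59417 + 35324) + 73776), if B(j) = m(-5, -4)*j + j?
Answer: 348998538483/5 ≈ 6.9800e+10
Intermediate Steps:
B(j) = 4*j/5 (B(j) = j/(-5) + j = -j/5 + j = 4*j/5)
(413667 + B(666))*((59417 + 35324) + 73776) = (413667 + (4/5)*666)*((59417 + 35324) + 73776) = (413667 + 2664/5)*(94741 + 73776) = (2070999/5)*168517 = 348998538483/5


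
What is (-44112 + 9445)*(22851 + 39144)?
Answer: -2149180665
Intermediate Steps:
(-44112 + 9445)*(22851 + 39144) = -34667*61995 = -2149180665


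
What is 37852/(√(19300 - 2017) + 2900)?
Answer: 109770800/8392717 - 37852*√17283/8392717 ≈ 12.486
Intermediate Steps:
37852/(√(19300 - 2017) + 2900) = 37852/(√17283 + 2900) = 37852/(2900 + √17283)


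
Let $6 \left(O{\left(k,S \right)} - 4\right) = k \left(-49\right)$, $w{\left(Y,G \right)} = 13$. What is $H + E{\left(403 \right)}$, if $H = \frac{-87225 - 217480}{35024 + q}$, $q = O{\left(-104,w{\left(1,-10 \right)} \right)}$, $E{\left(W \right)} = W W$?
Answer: $\frac{17479491373}{107632} \approx 1.624 \cdot 10^{5}$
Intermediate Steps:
$O{\left(k,S \right)} = 4 - \frac{49 k}{6}$ ($O{\left(k,S \right)} = 4 + \frac{k \left(-49\right)}{6} = 4 + \frac{\left(-49\right) k}{6} = 4 - \frac{49 k}{6}$)
$E{\left(W \right)} = W^{2}$
$q = \frac{2560}{3}$ ($q = 4 - - \frac{2548}{3} = 4 + \frac{2548}{3} = \frac{2560}{3} \approx 853.33$)
$H = - \frac{914115}{107632}$ ($H = \frac{-87225 - 217480}{35024 + \frac{2560}{3}} = - \frac{304705}{\frac{107632}{3}} = \left(-304705\right) \frac{3}{107632} = - \frac{914115}{107632} \approx -8.493$)
$H + E{\left(403 \right)} = - \frac{914115}{107632} + 403^{2} = - \frac{914115}{107632} + 162409 = \frac{17479491373}{107632}$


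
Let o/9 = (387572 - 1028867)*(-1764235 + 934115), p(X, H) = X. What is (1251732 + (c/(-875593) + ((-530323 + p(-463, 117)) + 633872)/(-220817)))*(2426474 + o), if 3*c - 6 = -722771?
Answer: 3478634421115110590402245714238/580037458443 ≈ 5.9973e+18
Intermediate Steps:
o = 4791166248600 (o = 9*((387572 - 1028867)*(-1764235 + 934115)) = 9*(-641295*(-830120)) = 9*532351805400 = 4791166248600)
c = -722765/3 (c = 2 + (⅓)*(-722771) = 2 - 722771/3 = -722765/3 ≈ -2.4092e+5)
(1251732 + (c/(-875593) + ((-530323 + p(-463, 117)) + 633872)/(-220817)))*(2426474 + o) = (1251732 + (-722765/3/(-875593) + ((-530323 - 463) + 633872)/(-220817)))*(2426474 + 4791166248600) = (1251732 + (-722765/3*(-1/875593) + (-530786 + 633872)*(-1/220817)))*4791168675074 = (1251732 + (722765/2626779 + 103086*(-1/220817)))*4791168675074 = (1251732 + (722765/2626779 - 103086/220817))*4791168675074 = (1251732 - 111185340989/580037458443)*4791168675074 = (726051336746432287/580037458443)*4791168675074 = 3478634421115110590402245714238/580037458443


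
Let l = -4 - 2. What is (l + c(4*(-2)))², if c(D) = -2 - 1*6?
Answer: 196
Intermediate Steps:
c(D) = -8 (c(D) = -2 - 6 = -8)
l = -6
(l + c(4*(-2)))² = (-6 - 8)² = (-14)² = 196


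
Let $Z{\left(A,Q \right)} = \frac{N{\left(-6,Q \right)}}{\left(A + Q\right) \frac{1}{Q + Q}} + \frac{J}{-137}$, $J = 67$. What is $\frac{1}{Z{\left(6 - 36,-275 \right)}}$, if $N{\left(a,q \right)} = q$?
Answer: $- \frac{8357}{4148337} \approx -0.0020145$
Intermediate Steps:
$Z{\left(A,Q \right)} = - \frac{67}{137} + \frac{2 Q^{2}}{A + Q}$ ($Z{\left(A,Q \right)} = \frac{Q}{\left(A + Q\right) \frac{1}{Q + Q}} + \frac{67}{-137} = \frac{Q}{\left(A + Q\right) \frac{1}{2 Q}} + 67 \left(- \frac{1}{137}\right) = \frac{Q}{\left(A + Q\right) \frac{1}{2 Q}} - \frac{67}{137} = \frac{Q}{\frac{1}{2} \frac{1}{Q} \left(A + Q\right)} - \frac{67}{137} = Q \frac{2 Q}{A + Q} - \frac{67}{137} = \frac{2 Q^{2}}{A + Q} - \frac{67}{137} = - \frac{67}{137} + \frac{2 Q^{2}}{A + Q}$)
$\frac{1}{Z{\left(6 - 36,-275 \right)}} = \frac{1}{\frac{1}{137} \frac{1}{\left(6 - 36\right) - 275} \left(- 67 \left(6 - 36\right) - -18425 + 274 \left(-275\right)^{2}\right)} = \frac{1}{\frac{1}{137} \frac{1}{\left(6 - 36\right) - 275} \left(- 67 \left(6 - 36\right) + 18425 + 274 \cdot 75625\right)} = \frac{1}{\frac{1}{137} \frac{1}{-30 - 275} \left(\left(-67\right) \left(-30\right) + 18425 + 20721250\right)} = \frac{1}{\frac{1}{137} \frac{1}{-305} \left(2010 + 18425 + 20721250\right)} = \frac{1}{\frac{1}{137} \left(- \frac{1}{305}\right) 20741685} = \frac{1}{- \frac{4148337}{8357}} = - \frac{8357}{4148337}$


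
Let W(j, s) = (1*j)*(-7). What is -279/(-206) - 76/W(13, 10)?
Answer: 41045/18746 ≈ 2.1895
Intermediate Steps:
W(j, s) = -7*j (W(j, s) = j*(-7) = -7*j)
-279/(-206) - 76/W(13, 10) = -279/(-206) - 76/((-7*13)) = -279*(-1/206) - 76/(-91) = 279/206 - 76*(-1/91) = 279/206 + 76/91 = 41045/18746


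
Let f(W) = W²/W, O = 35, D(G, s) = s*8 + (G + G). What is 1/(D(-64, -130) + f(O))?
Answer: -1/1133 ≈ -0.00088261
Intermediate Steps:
D(G, s) = 2*G + 8*s (D(G, s) = 8*s + 2*G = 2*G + 8*s)
f(W) = W
1/(D(-64, -130) + f(O)) = 1/((2*(-64) + 8*(-130)) + 35) = 1/((-128 - 1040) + 35) = 1/(-1168 + 35) = 1/(-1133) = -1/1133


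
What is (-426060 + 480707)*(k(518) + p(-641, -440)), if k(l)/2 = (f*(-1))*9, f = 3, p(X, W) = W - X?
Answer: 8033109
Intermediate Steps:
k(l) = -54 (k(l) = 2*((3*(-1))*9) = 2*(-3*9) = 2*(-27) = -54)
(-426060 + 480707)*(k(518) + p(-641, -440)) = (-426060 + 480707)*(-54 + (-440 - 1*(-641))) = 54647*(-54 + (-440 + 641)) = 54647*(-54 + 201) = 54647*147 = 8033109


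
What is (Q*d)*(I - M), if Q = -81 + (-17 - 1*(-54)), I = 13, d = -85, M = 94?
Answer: -302940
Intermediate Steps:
Q = -44 (Q = -81 + (-17 + 54) = -81 + 37 = -44)
(Q*d)*(I - M) = (-44*(-85))*(13 - 1*94) = 3740*(13 - 94) = 3740*(-81) = -302940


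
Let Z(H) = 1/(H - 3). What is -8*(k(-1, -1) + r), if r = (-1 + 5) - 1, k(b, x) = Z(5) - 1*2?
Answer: -12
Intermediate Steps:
Z(H) = 1/(-3 + H)
k(b, x) = -3/2 (k(b, x) = 1/(-3 + 5) - 1*2 = 1/2 - 2 = ½ - 2 = -3/2)
r = 3 (r = 4 - 1 = 3)
-8*(k(-1, -1) + r) = -8*(-3/2 + 3) = -8*3/2 = -12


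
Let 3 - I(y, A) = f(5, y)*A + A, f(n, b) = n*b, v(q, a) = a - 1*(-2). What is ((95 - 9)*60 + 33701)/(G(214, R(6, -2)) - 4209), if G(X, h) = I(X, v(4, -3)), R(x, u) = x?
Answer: -38861/3135 ≈ -12.396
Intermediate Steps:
v(q, a) = 2 + a (v(q, a) = a + 2 = 2 + a)
f(n, b) = b*n
I(y, A) = 3 - A - 5*A*y (I(y, A) = 3 - ((y*5)*A + A) = 3 - ((5*y)*A + A) = 3 - (5*A*y + A) = 3 - (A + 5*A*y) = 3 + (-A - 5*A*y) = 3 - A - 5*A*y)
G(X, h) = 4 + 5*X (G(X, h) = 3 - (2 - 3) - 5*(2 - 3)*X = 3 - 1*(-1) - 5*(-1)*X = 3 + 1 + 5*X = 4 + 5*X)
((95 - 9)*60 + 33701)/(G(214, R(6, -2)) - 4209) = ((95 - 9)*60 + 33701)/((4 + 5*214) - 4209) = (86*60 + 33701)/((4 + 1070) - 4209) = (5160 + 33701)/(1074 - 4209) = 38861/(-3135) = 38861*(-1/3135) = -38861/3135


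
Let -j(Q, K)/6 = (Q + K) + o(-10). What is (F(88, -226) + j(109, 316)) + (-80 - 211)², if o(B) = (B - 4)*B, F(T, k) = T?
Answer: 81379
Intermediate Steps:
o(B) = B*(-4 + B) (o(B) = (-4 + B)*B = B*(-4 + B))
j(Q, K) = -840 - 6*K - 6*Q (j(Q, K) = -6*((Q + K) - 10*(-4 - 10)) = -6*((K + Q) - 10*(-14)) = -6*((K + Q) + 140) = -6*(140 + K + Q) = -840 - 6*K - 6*Q)
(F(88, -226) + j(109, 316)) + (-80 - 211)² = (88 + (-840 - 6*316 - 6*109)) + (-80 - 211)² = (88 + (-840 - 1896 - 654)) + (-291)² = (88 - 3390) + 84681 = -3302 + 84681 = 81379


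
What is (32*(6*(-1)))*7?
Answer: -1344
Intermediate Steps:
(32*(6*(-1)))*7 = (32*(-6))*7 = -192*7 = -1344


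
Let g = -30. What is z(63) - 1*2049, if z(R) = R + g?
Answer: -2016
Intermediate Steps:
z(R) = -30 + R (z(R) = R - 30 = -30 + R)
z(63) - 1*2049 = (-30 + 63) - 1*2049 = 33 - 2049 = -2016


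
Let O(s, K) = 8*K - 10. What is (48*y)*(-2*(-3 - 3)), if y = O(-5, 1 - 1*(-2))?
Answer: 8064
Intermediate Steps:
O(s, K) = -10 + 8*K
y = 14 (y = -10 + 8*(1 - 1*(-2)) = -10 + 8*(1 + 2) = -10 + 8*3 = -10 + 24 = 14)
(48*y)*(-2*(-3 - 3)) = (48*14)*(-2*(-3 - 3)) = 672*(-2*(-6)) = 672*12 = 8064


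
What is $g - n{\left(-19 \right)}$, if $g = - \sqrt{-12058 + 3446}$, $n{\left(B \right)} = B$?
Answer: $19 - 2 i \sqrt{2153} \approx 19.0 - 92.801 i$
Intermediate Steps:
$g = - 2 i \sqrt{2153}$ ($g = - \sqrt{-8612} = - 2 i \sqrt{2153} \approx - 92.801 i$)
$g - n{\left(-19 \right)} = - 2 i \sqrt{2153} - -19 = - 2 i \sqrt{2153} + 19 = 19 - 2 i \sqrt{2153}$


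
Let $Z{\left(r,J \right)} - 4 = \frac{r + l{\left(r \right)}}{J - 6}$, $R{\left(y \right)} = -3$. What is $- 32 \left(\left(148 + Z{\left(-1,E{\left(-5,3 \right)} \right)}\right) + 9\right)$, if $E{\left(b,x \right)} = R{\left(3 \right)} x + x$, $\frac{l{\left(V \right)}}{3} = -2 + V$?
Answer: $- \frac{15536}{3} \approx -5178.7$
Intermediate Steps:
$l{\left(V \right)} = -6 + 3 V$ ($l{\left(V \right)} = 3 \left(-2 + V\right) = -6 + 3 V$)
$E{\left(b,x \right)} = - 2 x$ ($E{\left(b,x \right)} = - 3 x + x = - 2 x$)
$Z{\left(r,J \right)} = 4 + \frac{-6 + 4 r}{-6 + J}$ ($Z{\left(r,J \right)} = 4 + \frac{r + \left(-6 + 3 r\right)}{J - 6} = 4 + \frac{-6 + 4 r}{-6 + J}$)
$- 32 \left(\left(148 + Z{\left(-1,E{\left(-5,3 \right)} \right)}\right) + 9\right) = - 32 \left(\left(148 + \frac{2 \left(-15 + 2 \left(\left(-2\right) 3\right) + 2 \left(-1\right)\right)}{-6 - 6}\right) + 9\right) = - 32 \left(\left(148 + \frac{2 \left(-15 + 2 \left(-6\right) - 2\right)}{-6 - 6}\right) + 9\right) = - 32 \left(\left(148 + \frac{2 \left(-15 - 12 - 2\right)}{-12}\right) + 9\right) = - 32 \left(\left(148 + 2 \left(- \frac{1}{12}\right) \left(-29\right)\right) + 9\right) = - 32 \left(\left(148 + \frac{29}{6}\right) + 9\right) = - 32 \left(\frac{917}{6} + 9\right) = \left(-32\right) \frac{971}{6} = - \frac{15536}{3}$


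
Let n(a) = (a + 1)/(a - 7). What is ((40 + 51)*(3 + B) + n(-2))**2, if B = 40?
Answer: 1240307524/81 ≈ 1.5312e+7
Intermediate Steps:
n(a) = (1 + a)/(-7 + a)
((40 + 51)*(3 + B) + n(-2))**2 = ((40 + 51)*(3 + 40) + (1 - 2)/(-7 - 2))**2 = (91*43 - 1/(-9))**2 = (3913 - 1/9*(-1))**2 = (3913 + 1/9)**2 = (35218/9)**2 = 1240307524/81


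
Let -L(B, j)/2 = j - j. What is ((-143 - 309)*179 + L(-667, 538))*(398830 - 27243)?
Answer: -30064360996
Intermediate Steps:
L(B, j) = 0 (L(B, j) = -2*(j - j) = -2*0 = 0)
((-143 - 309)*179 + L(-667, 538))*(398830 - 27243) = ((-143 - 309)*179 + 0)*(398830 - 27243) = (-452*179 + 0)*371587 = (-80908 + 0)*371587 = -80908*371587 = -30064360996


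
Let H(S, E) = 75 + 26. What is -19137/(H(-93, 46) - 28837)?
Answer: 19137/28736 ≈ 0.66596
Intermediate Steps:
H(S, E) = 101
-19137/(H(-93, 46) - 28837) = -19137/(101 - 28837) = -19137/(-28736) = -19137*(-1/28736) = 19137/28736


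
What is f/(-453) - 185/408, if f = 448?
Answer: -29621/20536 ≈ -1.4424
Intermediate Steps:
f/(-453) - 185/408 = 448/(-453) - 185/408 = 448*(-1/453) - 185*1/408 = -448/453 - 185/408 = -29621/20536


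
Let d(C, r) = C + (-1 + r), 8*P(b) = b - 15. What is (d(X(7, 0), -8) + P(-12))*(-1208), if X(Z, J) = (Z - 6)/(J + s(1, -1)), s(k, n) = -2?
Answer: 15553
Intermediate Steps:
P(b) = -15/8 + b/8 (P(b) = (b - 15)/8 = (-15 + b)/8 = -15/8 + b/8)
X(Z, J) = (-6 + Z)/(-2 + J) (X(Z, J) = (Z - 6)/(J - 2) = (-6 + Z)/(-2 + J))
d(C, r) = -1 + C + r
(d(X(7, 0), -8) + P(-12))*(-1208) = ((-1 + (-6 + 7)/(-2 + 0) - 8) + (-15/8 + (⅛)*(-12)))*(-1208) = ((-1 + 1/(-2) - 8) + (-15/8 - 3/2))*(-1208) = ((-1 - ½*1 - 8) - 27/8)*(-1208) = ((-1 - ½ - 8) - 27/8)*(-1208) = (-19/2 - 27/8)*(-1208) = -103/8*(-1208) = 15553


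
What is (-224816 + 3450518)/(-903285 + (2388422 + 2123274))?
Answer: 3225702/3608411 ≈ 0.89394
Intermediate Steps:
(-224816 + 3450518)/(-903285 + (2388422 + 2123274)) = 3225702/(-903285 + 4511696) = 3225702/3608411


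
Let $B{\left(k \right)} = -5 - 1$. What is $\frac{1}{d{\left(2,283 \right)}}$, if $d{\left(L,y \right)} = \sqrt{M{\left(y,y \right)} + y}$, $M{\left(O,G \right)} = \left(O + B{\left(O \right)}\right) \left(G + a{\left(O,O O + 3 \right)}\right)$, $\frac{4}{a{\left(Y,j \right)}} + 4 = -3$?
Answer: $\frac{\sqrt{3847270}}{549610} \approx 0.0035688$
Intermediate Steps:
$a{\left(Y,j \right)} = - \frac{4}{7}$ ($a{\left(Y,j \right)} = \frac{4}{-4 - 3} = \frac{4}{-7} = 4 \left(- \frac{1}{7}\right) = - \frac{4}{7}$)
$B{\left(k \right)} = -6$
$M{\left(O,G \right)} = \left(-6 + O\right) \left(- \frac{4}{7} + G\right)$ ($M{\left(O,G \right)} = \left(O - 6\right) \left(G - \frac{4}{7}\right) = \left(-6 + O\right) \left(- \frac{4}{7} + G\right)$)
$d{\left(L,y \right)} = \sqrt{\frac{24}{7} + y^{2} - \frac{39 y}{7}}$ ($d{\left(L,y \right)} = \sqrt{\left(\frac{24}{7} - 6 y - \frac{4 y}{7} + y y\right) + y} = \sqrt{\left(\frac{24}{7} - 6 y - \frac{4 y}{7} + y^{2}\right) + y} = \sqrt{\left(\frac{24}{7} + y^{2} - \frac{46 y}{7}\right) + y} = \sqrt{\frac{24}{7} + y^{2} - \frac{39 y}{7}}$)
$\frac{1}{d{\left(2,283 \right)}} = \frac{1}{\frac{1}{7} \sqrt{168 - 77259 + 49 \cdot 283^{2}}} = \frac{1}{\frac{1}{7} \sqrt{168 - 77259 + 49 \cdot 80089}} = \frac{1}{\frac{1}{7} \sqrt{168 - 77259 + 3924361}} = \frac{1}{\frac{1}{7} \sqrt{3847270}} = \frac{\sqrt{3847270}}{549610}$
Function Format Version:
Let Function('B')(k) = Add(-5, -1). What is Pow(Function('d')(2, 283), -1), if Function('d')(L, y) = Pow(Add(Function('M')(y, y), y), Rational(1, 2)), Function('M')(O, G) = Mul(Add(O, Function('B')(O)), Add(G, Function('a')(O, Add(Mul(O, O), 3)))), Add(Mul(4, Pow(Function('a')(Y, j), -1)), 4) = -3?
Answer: Mul(Rational(1, 549610), Pow(3847270, Rational(1, 2))) ≈ 0.0035688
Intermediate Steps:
Function('a')(Y, j) = Rational(-4, 7) (Function('a')(Y, j) = Mul(4, Pow(Add(-4, -3), -1)) = Mul(4, Pow(-7, -1)) = Mul(4, Rational(-1, 7)) = Rational(-4, 7))
Function('B')(k) = -6
Function('M')(O, G) = Mul(Add(-6, O), Add(Rational(-4, 7), G)) (Function('M')(O, G) = Mul(Add(O, -6), Add(G, Rational(-4, 7))) = Mul(Add(-6, O), Add(Rational(-4, 7), G)))
Function('d')(L, y) = Pow(Add(Rational(24, 7), Pow(y, 2), Mul(Rational(-39, 7), y)), Rational(1, 2)) (Function('d')(L, y) = Pow(Add(Add(Rational(24, 7), Mul(-6, y), Mul(Rational(-4, 7), y), Mul(y, y)), y), Rational(1, 2)) = Pow(Add(Add(Rational(24, 7), Mul(-6, y), Mul(Rational(-4, 7), y), Pow(y, 2)), y), Rational(1, 2)) = Pow(Add(Add(Rational(24, 7), Pow(y, 2), Mul(Rational(-46, 7), y)), y), Rational(1, 2)) = Pow(Add(Rational(24, 7), Pow(y, 2), Mul(Rational(-39, 7), y)), Rational(1, 2)))
Pow(Function('d')(2, 283), -1) = Pow(Mul(Rational(1, 7), Pow(Add(168, Mul(-273, 283), Mul(49, Pow(283, 2))), Rational(1, 2))), -1) = Pow(Mul(Rational(1, 7), Pow(Add(168, -77259, Mul(49, 80089)), Rational(1, 2))), -1) = Pow(Mul(Rational(1, 7), Pow(Add(168, -77259, 3924361), Rational(1, 2))), -1) = Pow(Mul(Rational(1, 7), Pow(3847270, Rational(1, 2))), -1) = Mul(Rational(1, 549610), Pow(3847270, Rational(1, 2)))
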